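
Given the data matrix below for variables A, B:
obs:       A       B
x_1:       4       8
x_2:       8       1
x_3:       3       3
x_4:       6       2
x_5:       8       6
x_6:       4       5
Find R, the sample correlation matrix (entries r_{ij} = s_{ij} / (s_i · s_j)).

Step 1 — column means:
  mean(A) = (4 + 8 + 3 + 6 + 8 + 4) / 6 = 33/6 = 5.5
  mean(B) = (8 + 1 + 3 + 2 + 6 + 5) / 6 = 25/6 = 4.1667

Step 2 — sample variances and covariances s[i,j] = (1/(n-1)) · Σ_k (x_{k,i} - mean_i) · (x_{k,j} - mean_j), with n-1 = 5:
  s[A,A] = ((-1.5)·(-1.5) + (2.5)·(2.5) + (-2.5)·(-2.5) + (0.5)·(0.5) + (2.5)·(2.5) + (-1.5)·(-1.5)) / 5 = 23.5/5 = 4.7
  s[A,B] = ((-1.5)·(3.8333) + (2.5)·(-3.1667) + (-2.5)·(-1.1667) + (0.5)·(-2.1667) + (2.5)·(1.8333) + (-1.5)·(0.8333)) / 5 = -8.5/5 = -1.7
  s[B,B] = ((3.8333)·(3.8333) + (-3.1667)·(-3.1667) + (-1.1667)·(-1.1667) + (-2.1667)·(-2.1667) + (1.8333)·(1.8333) + (0.8333)·(0.8333)) / 5 = 34.8333/5 = 6.9667
  Sample standard deviations s_i = √(s[i,i]):
  s(A) = √(4.7) = 2.1679
  s(B) = √(6.9667) = 2.6394

Step 3 — r_{ij} = s_{ij} / (s_i · s_j):
  r[A,A] = 1 (diagonal).
  r[A,B] = -1.7 / (2.1679 · 2.6394) = -1.7 / 5.7222 = -0.2971
  r[B,B] = 1 (diagonal).

R is symmetric with unit diagonal. Assembling:

R = [[1, -0.2971],
 [-0.2971, 1]]


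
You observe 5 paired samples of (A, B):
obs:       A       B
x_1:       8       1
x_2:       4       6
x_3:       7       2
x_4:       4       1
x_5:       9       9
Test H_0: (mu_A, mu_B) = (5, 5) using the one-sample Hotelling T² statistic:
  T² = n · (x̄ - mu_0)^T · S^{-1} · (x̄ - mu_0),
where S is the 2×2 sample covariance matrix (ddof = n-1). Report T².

Step 1 — sample mean vector:
  mean(A) = (8 + 4 + 7 + 4 + 9) / 5 = 32/5 = 6.4
  mean(B) = (1 + 6 + 2 + 1 + 9) / 5 = 19/5 = 3.8
  x̄ = (6.4, 3.8),  deviation x̄ - mu_0 = (6.4, 3.8) - (5, 5) = (1.4, -1.2).

Step 2 — sample covariance matrix, S[i,j] = (1/(n-1)) · Σ_k (x_{k,i} - mean_i) · (x_{k,j} - mean_j), divisor n-1 = 4:
  S[A,A] = ((1.6)·(1.6) + (-2.4)·(-2.4) + (0.6)·(0.6) + (-2.4)·(-2.4) + (2.6)·(2.6)) / 4 = 21.2/4 = 5.3
  S[A,B] = ((1.6)·(-2.8) + (-2.4)·(2.2) + (0.6)·(-1.8) + (-2.4)·(-2.8) + (2.6)·(5.2)) / 4 = 9.4/4 = 2.35
  S[B,B] = ((-2.8)·(-2.8) + (2.2)·(2.2) + (-1.8)·(-1.8) + (-2.8)·(-2.8) + (5.2)·(5.2)) / 4 = 50.8/4 = 12.7
  S = [[5.3, 2.35],
 [2.35, 12.7]].

Step 3 — invert S. det(S) = 5.3·12.7 - (2.35)² = 61.7875.
  S^{-1} = (1/det) · [[d, -b], [-b, a]] = [[0.2055, -0.038],
 [-0.038, 0.0858]].

Step 4 — quadratic form (x̄ - mu_0)^T · S^{-1} · (x̄ - mu_0):
  S^{-1} · (x̄ - mu_0) = (0.3334, -0.1562),
  (x̄ - mu_0)^T · [...] = (1.4)·(0.3334) + (-1.2)·(-0.1562) = 0.6542.

Step 5 — scale by n: T² = 5 · 0.6542 = 3.2709.

T² ≈ 3.2709


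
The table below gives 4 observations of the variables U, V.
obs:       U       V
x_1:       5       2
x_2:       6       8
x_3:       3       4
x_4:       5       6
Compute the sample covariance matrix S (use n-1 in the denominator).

Step 1 — column means:
  mean(U) = (5 + 6 + 3 + 5) / 4 = 19/4 = 4.75
  mean(V) = (2 + 8 + 4 + 6) / 4 = 20/4 = 5

Step 2 — sample covariance S[i,j] = (1/(n-1)) · Σ_k (x_{k,i} - mean_i) · (x_{k,j} - mean_j), with n-1 = 3.
  S[U,U] = ((0.25)·(0.25) + (1.25)·(1.25) + (-1.75)·(-1.75) + (0.25)·(0.25)) / 3 = 4.75/3 = 1.5833
  S[U,V] = ((0.25)·(-3) + (1.25)·(3) + (-1.75)·(-1) + (0.25)·(1)) / 3 = 5/3 = 1.6667
  S[V,V] = ((-3)·(-3) + (3)·(3) + (-1)·(-1) + (1)·(1)) / 3 = 20/3 = 6.6667

S is symmetric (S[j,i] = S[i,j]). Assembling:

S = [[1.5833, 1.6667],
 [1.6667, 6.6667]]


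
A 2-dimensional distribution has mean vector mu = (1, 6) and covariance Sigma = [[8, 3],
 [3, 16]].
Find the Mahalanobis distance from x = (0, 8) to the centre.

Step 1 — centre the observation: (x - mu) = (-1, 2).

Step 2 — invert Sigma. det(Sigma) = 8·16 - (3)² = 119.
  Sigma^{-1} = (1/det) · [[d, -b], [-b, a]] = [[0.1345, -0.0252],
 [-0.0252, 0.0672]].

Step 3 — form the quadratic (x - mu)^T · Sigma^{-1} · (x - mu):
  Sigma^{-1} · (x - mu) = (-0.1849, 0.1597).
  (x - mu)^T · [Sigma^{-1} · (x - mu)] = (-1)·(-0.1849) + (2)·(0.1597) = 0.5042.

Step 4 — take square root: d = √(0.5042) ≈ 0.7101.

d(x, mu) = √(0.5042) ≈ 0.7101


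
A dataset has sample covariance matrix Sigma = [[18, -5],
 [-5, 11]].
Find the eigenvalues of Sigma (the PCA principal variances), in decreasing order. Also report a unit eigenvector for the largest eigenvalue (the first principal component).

Step 1 — characteristic polynomial of 2×2 Sigma:
  det(Sigma - λI) = λ² - trace · λ + det = 0.
  trace = 18 + 11 = 29, det = 18·11 - (-5)² = 173.
Step 2 — discriminant:
  Δ = trace² - 4·det = 841 - 692 = 149.
Step 3 — eigenvalues:
  λ = (trace ± √Δ)/2 = (29 ± 12.2066)/2,
  λ_1 = 20.6033,  λ_2 = 8.3967.

Step 4 — unit eigenvector for λ_1: solve (Sigma - λ_1 I)v = 0. First row:
  (18 - 20.6033)·v_x + (-5)·v_y = 0, i.e. (-2.6033)·v_x + (-5)·v_y = 0,
  so v ∝ (b, λ_1 - a) = (-5, 2.6033); multiply by -1 so the first entry is positive: u = (5, -2.6033).
  ||u|| = √((5)² + (-2.6033)²) = √(31.7771) ≈ 5.6371,
  v_1 = u/||u|| ≈ (0.887, -0.4618) (||v_1|| = 1).

λ_1 = 20.6033,  λ_2 = 8.3967;  v_1 ≈ (0.887, -0.4618)


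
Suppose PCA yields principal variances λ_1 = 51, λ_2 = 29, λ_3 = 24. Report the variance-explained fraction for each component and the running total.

Step 1 — total variance = trace(Sigma) = Σ λ_i = 51 + 29 + 24 = 104.

Step 2 — fraction explained by component i = λ_i / Σ λ:
  PC1: 51/104 = 0.4904
  PC2: 29/104 = 0.2788
  PC3: 24/104 = 0.2308

Step 3 — cumulative fraction after k components = (λ_1 + ... + λ_k) / Σ λ:
  k = 1: 51/104 = 0.4904
  k = 2: (51 + 29)/104 = 80/104 = 0.7692
  k = 3: (51 + 29 + 24)/104 = 104/104 = 1

Summary (fraction, with percent):

explained: PC1 0.4904 (49.04%), PC2 0.2788 (27.88%), PC3 0.2308 (23.08%);  cumulative: 0.4904, 0.7692, 1


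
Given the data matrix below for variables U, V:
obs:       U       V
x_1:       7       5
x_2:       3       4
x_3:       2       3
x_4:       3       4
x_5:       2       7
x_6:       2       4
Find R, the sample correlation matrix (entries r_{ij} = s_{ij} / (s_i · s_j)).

Step 1 — column means:
  mean(U) = (7 + 3 + 2 + 3 + 2 + 2) / 6 = 19/6 = 3.1667
  mean(V) = (5 + 4 + 3 + 4 + 7 + 4) / 6 = 27/6 = 4.5

Step 2 — sample variances and covariances s[i,j] = (1/(n-1)) · Σ_k (x_{k,i} - mean_i) · (x_{k,j} - mean_j), with n-1 = 5:
  s[U,U] = ((3.8333)·(3.8333) + (-0.1667)·(-0.1667) + (-1.1667)·(-1.1667) + (-0.1667)·(-0.1667) + (-1.1667)·(-1.1667) + (-1.1667)·(-1.1667)) / 5 = 18.8333/5 = 3.7667
  s[U,V] = ((3.8333)·(0.5) + (-0.1667)·(-0.5) + (-1.1667)·(-1.5) + (-0.1667)·(-0.5) + (-1.1667)·(2.5) + (-1.1667)·(-0.5)) / 5 = 1.5/5 = 0.3
  s[V,V] = ((0.5)·(0.5) + (-0.5)·(-0.5) + (-1.5)·(-1.5) + (-0.5)·(-0.5) + (2.5)·(2.5) + (-0.5)·(-0.5)) / 5 = 9.5/5 = 1.9
  Sample standard deviations s_i = √(s[i,i]):
  s(U) = √(3.7667) = 1.9408
  s(V) = √(1.9) = 1.3784

Step 3 — r_{ij} = s_{ij} / (s_i · s_j):
  r[U,U] = 1 (diagonal).
  r[U,V] = 0.3 / (1.9408 · 1.3784) = 0.3 / 2.6752 = 0.1121
  r[V,V] = 1 (diagonal).

R is symmetric with unit diagonal. Assembling:

R = [[1, 0.1121],
 [0.1121, 1]]


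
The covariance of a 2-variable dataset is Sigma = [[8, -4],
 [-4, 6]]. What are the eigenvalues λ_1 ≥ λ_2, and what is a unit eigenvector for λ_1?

Step 1 — characteristic polynomial of 2×2 Sigma:
  det(Sigma - λI) = λ² - trace · λ + det = 0.
  trace = 8 + 6 = 14, det = 8·6 - (-4)² = 32.
Step 2 — discriminant:
  Δ = trace² - 4·det = 196 - 128 = 68.
Step 3 — eigenvalues:
  λ = (trace ± √Δ)/2 = (14 ± 8.2462)/2,
  λ_1 = 11.1231,  λ_2 = 2.8769.

Step 4 — unit eigenvector for λ_1: solve (Sigma - λ_1 I)v = 0. First row:
  (8 - 11.1231)·v_x + (-4)·v_y = 0, i.e. (-3.1231)·v_x + (-4)·v_y = 0,
  so v ∝ (b, λ_1 - a) = (-4, 3.1231); multiply by -1 so the first entry is positive: u = (4, -3.1231).
  ||u|| = √((4)² + (-3.1231)²) = √(25.7538) ≈ 5.0748,
  v_1 = u/||u|| ≈ (0.7882, -0.6154) (||v_1|| = 1).

λ_1 = 11.1231,  λ_2 = 2.8769;  v_1 ≈ (0.7882, -0.6154)


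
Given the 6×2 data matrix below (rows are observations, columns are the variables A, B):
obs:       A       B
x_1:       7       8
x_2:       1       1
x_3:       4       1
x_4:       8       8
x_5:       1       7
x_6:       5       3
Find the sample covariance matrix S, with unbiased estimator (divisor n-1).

Step 1 — column means:
  mean(A) = (7 + 1 + 4 + 8 + 1 + 5) / 6 = 26/6 = 4.3333
  mean(B) = (8 + 1 + 1 + 8 + 7 + 3) / 6 = 28/6 = 4.6667

Step 2 — sample covariance S[i,j] = (1/(n-1)) · Σ_k (x_{k,i} - mean_i) · (x_{k,j} - mean_j), with n-1 = 5.
  S[A,A] = ((2.6667)·(2.6667) + (-3.3333)·(-3.3333) + (-0.3333)·(-0.3333) + (3.6667)·(3.6667) + (-3.3333)·(-3.3333) + (0.6667)·(0.6667)) / 5 = 43.3333/5 = 8.6667
  S[A,B] = ((2.6667)·(3.3333) + (-3.3333)·(-3.6667) + (-0.3333)·(-3.6667) + (3.6667)·(3.3333) + (-3.3333)·(2.3333) + (0.6667)·(-1.6667)) / 5 = 25.6667/5 = 5.1333
  S[B,B] = ((3.3333)·(3.3333) + (-3.6667)·(-3.6667) + (-3.6667)·(-3.6667) + (3.3333)·(3.3333) + (2.3333)·(2.3333) + (-1.6667)·(-1.6667)) / 5 = 57.3333/5 = 11.4667

S is symmetric (S[j,i] = S[i,j]). Assembling:

S = [[8.6667, 5.1333],
 [5.1333, 11.4667]]


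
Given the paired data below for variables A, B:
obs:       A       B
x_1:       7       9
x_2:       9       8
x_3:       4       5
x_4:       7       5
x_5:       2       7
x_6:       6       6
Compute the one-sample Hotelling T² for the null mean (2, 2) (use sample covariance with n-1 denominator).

Step 1 — sample mean vector:
  mean(A) = (7 + 9 + 4 + 7 + 2 + 6) / 6 = 35/6 = 5.8333
  mean(B) = (9 + 8 + 5 + 5 + 7 + 6) / 6 = 40/6 = 6.6667
  x̄ = (5.8333, 6.6667),  deviation x̄ - mu_0 = (5.8333, 6.6667) - (2, 2) = (3.8333, 4.6667).

Step 2 — sample covariance matrix, S[i,j] = (1/(n-1)) · Σ_k (x_{k,i} - mean_i) · (x_{k,j} - mean_j), divisor n-1 = 5:
  S[A,A] = ((1.1667)·(1.1667) + (3.1667)·(3.1667) + (-1.8333)·(-1.8333) + (1.1667)·(1.1667) + (-3.8333)·(-3.8333) + (0.1667)·(0.1667)) / 5 = 30.8333/5 = 6.1667
  S[A,B] = ((1.1667)·(2.3333) + (3.1667)·(1.3333) + (-1.8333)·(-1.6667) + (1.1667)·(-1.6667) + (-3.8333)·(0.3333) + (0.1667)·(-0.6667)) / 5 = 6.6667/5 = 1.3333
  S[B,B] = ((2.3333)·(2.3333) + (1.3333)·(1.3333) + (-1.6667)·(-1.6667) + (-1.6667)·(-1.6667) + (0.3333)·(0.3333) + (-0.6667)·(-0.6667)) / 5 = 13.3333/5 = 2.6667
  S = [[6.1667, 1.3333],
 [1.3333, 2.6667]].

Step 3 — invert S. det(S) = 6.1667·2.6667 - (1.3333)² = 14.6667.
  S^{-1} = (1/det) · [[d, -b], [-b, a]] = [[0.1818, -0.0909],
 [-0.0909, 0.4205]].

Step 4 — quadratic form (x̄ - mu_0)^T · S^{-1} · (x̄ - mu_0):
  S^{-1} · (x̄ - mu_0) = (0.2727, 1.6136),
  (x̄ - mu_0)^T · [...] = (3.8333)·(0.2727) + (4.6667)·(1.6136) = 8.5758.

Step 5 — scale by n: T² = 6 · 8.5758 = 51.4545.

T² ≈ 51.4545


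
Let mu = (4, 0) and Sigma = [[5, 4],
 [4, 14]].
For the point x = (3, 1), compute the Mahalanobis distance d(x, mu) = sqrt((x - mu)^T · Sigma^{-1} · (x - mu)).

Step 1 — centre the observation: (x - mu) = (-1, 1).

Step 2 — invert Sigma. det(Sigma) = 5·14 - (4)² = 54.
  Sigma^{-1} = (1/det) · [[d, -b], [-b, a]] = [[0.2593, -0.0741],
 [-0.0741, 0.0926]].

Step 3 — form the quadratic (x - mu)^T · Sigma^{-1} · (x - mu):
  Sigma^{-1} · (x - mu) = (-0.3333, 0.1667).
  (x - mu)^T · [Sigma^{-1} · (x - mu)] = (-1)·(-0.3333) + (1)·(0.1667) = 0.5.

Step 4 — take square root: d = √(0.5) ≈ 0.7071.

d(x, mu) = √(0.5) ≈ 0.7071


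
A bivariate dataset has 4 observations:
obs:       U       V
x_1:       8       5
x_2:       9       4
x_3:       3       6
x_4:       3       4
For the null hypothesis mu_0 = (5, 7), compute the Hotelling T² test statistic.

Step 1 — sample mean vector:
  mean(U) = (8 + 9 + 3 + 3) / 4 = 23/4 = 5.75
  mean(V) = (5 + 4 + 6 + 4) / 4 = 19/4 = 4.75
  x̄ = (5.75, 4.75),  deviation x̄ - mu_0 = (5.75, 4.75) - (5, 7) = (0.75, -2.25).

Step 2 — sample covariance matrix, S[i,j] = (1/(n-1)) · Σ_k (x_{k,i} - mean_i) · (x_{k,j} - mean_j), divisor n-1 = 3:
  S[U,U] = ((2.25)·(2.25) + (3.25)·(3.25) + (-2.75)·(-2.75) + (-2.75)·(-2.75)) / 3 = 30.75/3 = 10.25
  S[U,V] = ((2.25)·(0.25) + (3.25)·(-0.75) + (-2.75)·(1.25) + (-2.75)·(-0.75)) / 3 = -3.25/3 = -1.0833
  S[V,V] = ((0.25)·(0.25) + (-0.75)·(-0.75) + (1.25)·(1.25) + (-0.75)·(-0.75)) / 3 = 2.75/3 = 0.9167
  S = [[10.25, -1.0833],
 [-1.0833, 0.9167]].

Step 3 — invert S. det(S) = 10.25·0.9167 - (-1.0833)² = 8.2222.
  S^{-1} = (1/det) · [[d, -b], [-b, a]] = [[0.1115, 0.1318],
 [0.1318, 1.2466]].

Step 4 — quadratic form (x̄ - mu_0)^T · S^{-1} · (x̄ - mu_0):
  S^{-1} · (x̄ - mu_0) = (-0.2128, -2.7061),
  (x̄ - mu_0)^T · [...] = (0.75)·(-0.2128) + (-2.25)·(-2.7061) = 5.9291.

Step 5 — scale by n: T² = 4 · 5.9291 = 23.7162.

T² ≈ 23.7162


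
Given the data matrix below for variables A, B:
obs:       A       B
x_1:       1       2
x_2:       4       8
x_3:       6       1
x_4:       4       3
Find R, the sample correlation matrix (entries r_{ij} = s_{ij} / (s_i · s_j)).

Step 1 — column means:
  mean(A) = (1 + 4 + 6 + 4) / 4 = 15/4 = 3.75
  mean(B) = (2 + 8 + 1 + 3) / 4 = 14/4 = 3.5

Step 2 — sample variances and covariances s[i,j] = (1/(n-1)) · Σ_k (x_{k,i} - mean_i) · (x_{k,j} - mean_j), with n-1 = 3:
  s[A,A] = ((-2.75)·(-2.75) + (0.25)·(0.25) + (2.25)·(2.25) + (0.25)·(0.25)) / 3 = 12.75/3 = 4.25
  s[A,B] = ((-2.75)·(-1.5) + (0.25)·(4.5) + (2.25)·(-2.5) + (0.25)·(-0.5)) / 3 = -0.5/3 = -0.1667
  s[B,B] = ((-1.5)·(-1.5) + (4.5)·(4.5) + (-2.5)·(-2.5) + (-0.5)·(-0.5)) / 3 = 29/3 = 9.6667
  Sample standard deviations s_i = √(s[i,i]):
  s(A) = √(4.25) = 2.0616
  s(B) = √(9.6667) = 3.1091

Step 3 — r_{ij} = s_{ij} / (s_i · s_j):
  r[A,A] = 1 (diagonal).
  r[A,B] = -0.1667 / (2.0616 · 3.1091) = -0.1667 / 6.4096 = -0.026
  r[B,B] = 1 (diagonal).

R is symmetric with unit diagonal. Assembling:

R = [[1, -0.026],
 [-0.026, 1]]


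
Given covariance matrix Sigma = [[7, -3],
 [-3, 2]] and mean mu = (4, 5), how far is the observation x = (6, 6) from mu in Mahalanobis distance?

Step 1 — centre the observation: (x - mu) = (2, 1).

Step 2 — invert Sigma. det(Sigma) = 7·2 - (-3)² = 5.
  Sigma^{-1} = (1/det) · [[d, -b], [-b, a]] = [[0.4, 0.6],
 [0.6, 1.4]].

Step 3 — form the quadratic (x - mu)^T · Sigma^{-1} · (x - mu):
  Sigma^{-1} · (x - mu) = (1.4, 2.6).
  (x - mu)^T · [Sigma^{-1} · (x - mu)] = (2)·(1.4) + (1)·(2.6) = 5.4.

Step 4 — take square root: d = √(5.4) ≈ 2.3238.

d(x, mu) = √(5.4) ≈ 2.3238


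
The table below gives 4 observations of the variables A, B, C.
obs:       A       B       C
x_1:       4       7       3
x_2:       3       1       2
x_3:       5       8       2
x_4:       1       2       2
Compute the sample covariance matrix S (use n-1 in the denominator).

Step 1 — column means:
  mean(A) = (4 + 3 + 5 + 1) / 4 = 13/4 = 3.25
  mean(B) = (7 + 1 + 8 + 2) / 4 = 18/4 = 4.5
  mean(C) = (3 + 2 + 2 + 2) / 4 = 9/4 = 2.25

Step 2 — sample covariance S[i,j] = (1/(n-1)) · Σ_k (x_{k,i} - mean_i) · (x_{k,j} - mean_j), with n-1 = 3.
  S[A,A] = ((0.75)·(0.75) + (-0.25)·(-0.25) + (1.75)·(1.75) + (-2.25)·(-2.25)) / 3 = 8.75/3 = 2.9167
  S[A,B] = ((0.75)·(2.5) + (-0.25)·(-3.5) + (1.75)·(3.5) + (-2.25)·(-2.5)) / 3 = 14.5/3 = 4.8333
  S[A,C] = ((0.75)·(0.75) + (-0.25)·(-0.25) + (1.75)·(-0.25) + (-2.25)·(-0.25)) / 3 = 0.75/3 = 0.25
  S[B,B] = ((2.5)·(2.5) + (-3.5)·(-3.5) + (3.5)·(3.5) + (-2.5)·(-2.5)) / 3 = 37/3 = 12.3333
  S[B,C] = ((2.5)·(0.75) + (-3.5)·(-0.25) + (3.5)·(-0.25) + (-2.5)·(-0.25)) / 3 = 2.5/3 = 0.8333
  S[C,C] = ((0.75)·(0.75) + (-0.25)·(-0.25) + (-0.25)·(-0.25) + (-0.25)·(-0.25)) / 3 = 0.75/3 = 0.25

S is symmetric (S[j,i] = S[i,j]). Assembling:

S = [[2.9167, 4.8333, 0.25],
 [4.8333, 12.3333, 0.8333],
 [0.25, 0.8333, 0.25]]


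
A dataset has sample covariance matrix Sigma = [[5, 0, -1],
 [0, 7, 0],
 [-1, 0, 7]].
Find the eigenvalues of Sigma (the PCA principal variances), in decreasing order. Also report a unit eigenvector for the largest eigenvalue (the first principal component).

Step 1 — characteristic polynomial p(λ) = det(λI - Sigma) = λ³ - tr·λ² + c_1·λ - det, where tr = trace, c_1 = sum of the principal 2×2 minors, det = det(Sigma):
  tr = 5 + 7 + 7 = 19,
  c_1 = (5·7 - (0)²) + (5·7 - (-1)²) + (7·7 - (0)²) = 35 + 34 + 49 = 118,
  det = 5·(7·7 - (0)²) - (0)·((0)·7 - (0)·(-1)) + (-1)·((0)·(0) - 7·(-1)) = 5·(49) - (0)·(0) + (-1)·(7) = 238.
  So p(λ) = λ³ - 19λ² + 118λ - 238.
Step 2 — look for an integer root (rational root theorem: any rational root is an integer divisor of 238). Testing λ = 7:
  p(7) = 343 - 931 + 826 - 238 = 0  ✓
  Dividing out (λ - 7): p(λ) = (λ - 7)(λ² - 12λ + 34).
Step 3 — remaining eigenvalues from the quadratic λ² - 12λ + 34 = 0:
  Δ = 12² - 4·34 = 144 - 136 = 8,  λ = (12 ± √8)/2 = (12 ± 2.8284)/2 ≈ 7.4142 or 4.5858.
  Sorted: λ_1 = 7.4142,  λ_2 = 7,  λ_3 = 4.5858  (check: sum = 19 = tr ✓).

Step 4 — unit eigenvector for λ_1 ≈ 7.4142: v spans the null space of (Sigma - λ_1 I), whose rows are
  r_1 = (-2.4142, 0, -1),  r_2 = (0, -0.4142, 0),  r_3 = (-1, 0, -0.4142).
  v is orthogonal to every row, so take v ∝ r_1 × r_2 = ((0)·(0) - (-1)·(-0.4142), (-1)·(0) - (-2.4142)·(0), (-2.4142)·(-0.4142) - (0)·(0)) ≈ (-0.4142, 0, 1).
  Rescale (multiply by -1 so the first nonzero entry is positive): u = (0.4142, 0, -1).
  ||u|| = √((0.4142)² + (0)² + (-1)²) = √(1.1716) ≈ 1.0824,  v_1 = u/||u|| ≈ (0.3827, 0, -0.9239) (||v_1|| = 1).

λ_1 = 7.4142,  λ_2 = 7,  λ_3 = 4.5858;  v_1 ≈ (0.3827, 0, -0.9239)


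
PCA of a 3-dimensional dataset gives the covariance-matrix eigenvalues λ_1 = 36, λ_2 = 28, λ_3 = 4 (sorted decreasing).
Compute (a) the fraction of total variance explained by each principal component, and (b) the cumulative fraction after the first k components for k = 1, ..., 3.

Step 1 — total variance = trace(Sigma) = Σ λ_i = 36 + 28 + 4 = 68.

Step 2 — fraction explained by component i = λ_i / Σ λ:
  PC1: 36/68 = 0.5294
  PC2: 28/68 = 0.4118
  PC3: 4/68 = 0.0588

Step 3 — cumulative fraction after k components = (λ_1 + ... + λ_k) / Σ λ:
  k = 1: 36/68 = 0.5294
  k = 2: (36 + 28)/68 = 64/68 = 0.9412
  k = 3: (36 + 28 + 4)/68 = 68/68 = 1

Summary (fraction, with percent):

explained: PC1 0.5294 (52.94%), PC2 0.4118 (41.18%), PC3 0.0588 (5.88%);  cumulative: 0.5294, 0.9412, 1


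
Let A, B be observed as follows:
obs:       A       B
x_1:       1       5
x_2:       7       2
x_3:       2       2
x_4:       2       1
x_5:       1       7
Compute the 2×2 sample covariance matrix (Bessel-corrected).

Step 1 — column means:
  mean(A) = (1 + 7 + 2 + 2 + 1) / 5 = 13/5 = 2.6
  mean(B) = (5 + 2 + 2 + 1 + 7) / 5 = 17/5 = 3.4

Step 2 — sample covariance S[i,j] = (1/(n-1)) · Σ_k (x_{k,i} - mean_i) · (x_{k,j} - mean_j), with n-1 = 4.
  S[A,A] = ((-1.6)·(-1.6) + (4.4)·(4.4) + (-0.6)·(-0.6) + (-0.6)·(-0.6) + (-1.6)·(-1.6)) / 4 = 25.2/4 = 6.3
  S[A,B] = ((-1.6)·(1.6) + (4.4)·(-1.4) + (-0.6)·(-1.4) + (-0.6)·(-2.4) + (-1.6)·(3.6)) / 4 = -12.2/4 = -3.05
  S[B,B] = ((1.6)·(1.6) + (-1.4)·(-1.4) + (-1.4)·(-1.4) + (-2.4)·(-2.4) + (3.6)·(3.6)) / 4 = 25.2/4 = 6.3

S is symmetric (S[j,i] = S[i,j]). Assembling:

S = [[6.3, -3.05],
 [-3.05, 6.3]]


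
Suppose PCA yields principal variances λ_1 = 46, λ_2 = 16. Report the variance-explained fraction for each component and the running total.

Step 1 — total variance = trace(Sigma) = Σ λ_i = 46 + 16 = 62.

Step 2 — fraction explained by component i = λ_i / Σ λ:
  PC1: 46/62 = 0.7419
  PC2: 16/62 = 0.2581

Step 3 — cumulative fraction after k components = (λ_1 + ... + λ_k) / Σ λ:
  k = 1: 46/62 = 0.7419
  k = 2: (46 + 16)/62 = 62/62 = 1

Summary (fraction, with percent):

explained: PC1 0.7419 (74.19%), PC2 0.2581 (25.81%);  cumulative: 0.7419, 1


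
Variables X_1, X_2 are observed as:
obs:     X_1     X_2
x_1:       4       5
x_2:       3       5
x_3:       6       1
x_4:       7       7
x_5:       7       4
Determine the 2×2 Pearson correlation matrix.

Step 1 — column means:
  mean(X_1) = (4 + 3 + 6 + 7 + 7) / 5 = 27/5 = 5.4
  mean(X_2) = (5 + 5 + 1 + 7 + 4) / 5 = 22/5 = 4.4

Step 2 — sample variances and covariances s[i,j] = (1/(n-1)) · Σ_k (x_{k,i} - mean_i) · (x_{k,j} - mean_j), with n-1 = 4:
  s[X_1,X_1] = ((-1.4)·(-1.4) + (-2.4)·(-2.4) + (0.6)·(0.6) + (1.6)·(1.6) + (1.6)·(1.6)) / 4 = 13.2/4 = 3.3
  s[X_1,X_2] = ((-1.4)·(0.6) + (-2.4)·(0.6) + (0.6)·(-3.4) + (1.6)·(2.6) + (1.6)·(-0.4)) / 4 = -0.8/4 = -0.2
  s[X_2,X_2] = ((0.6)·(0.6) + (0.6)·(0.6) + (-3.4)·(-3.4) + (2.6)·(2.6) + (-0.4)·(-0.4)) / 4 = 19.2/4 = 4.8
  Sample standard deviations s_i = √(s[i,i]):
  s(X_1) = √(3.3) = 1.8166
  s(X_2) = √(4.8) = 2.1909

Step 3 — r_{ij} = s_{ij} / (s_i · s_j):
  r[X_1,X_1] = 1 (diagonal).
  r[X_1,X_2] = -0.2 / (1.8166 · 2.1909) = -0.2 / 3.9799 = -0.0503
  r[X_2,X_2] = 1 (diagonal).

R is symmetric with unit diagonal. Assembling:

R = [[1, -0.0503],
 [-0.0503, 1]]


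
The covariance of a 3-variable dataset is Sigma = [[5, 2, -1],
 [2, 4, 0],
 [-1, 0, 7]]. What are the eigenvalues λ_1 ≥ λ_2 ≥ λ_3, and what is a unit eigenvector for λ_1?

Step 1 — characteristic polynomial p(λ) = det(λI - Sigma) = λ³ - tr·λ² + c_1·λ - det, where tr = trace, c_1 = sum of the principal 2×2 minors, det = det(Sigma):
  tr = 5 + 4 + 7 = 16,
  c_1 = (5·4 - (2)²) + (5·7 - (-1)²) + (4·7 - (0)²) = 16 + 34 + 28 = 78,
  det = 5·(4·7 - (0)²) - (2)·((2)·7 - (0)·(-1)) + (-1)·((2)·(0) - 4·(-1)) = 5·(28) - (2)·(14) + (-1)·(4) = 108.
  So p(λ) = λ³ - 16λ² + 78λ - 108.
Step 2 — look for an integer root (rational root theorem: any rational root is an integer divisor of 108). Testing λ = 6:
  p(6) = 216 - 576 + 468 - 108 = 0  ✓
  Dividing out (λ - 6): p(λ) = (λ - 6)(λ² - 10λ + 18).
Step 3 — remaining eigenvalues from the quadratic λ² - 10λ + 18 = 0:
  Δ = 10² - 4·18 = 100 - 72 = 28,  λ = (10 ± √28)/2 = (10 ± 5.2915)/2 ≈ 7.6458 or 2.3542.
  Sorted: λ_1 = 7.6458,  λ_2 = 6,  λ_3 = 2.3542  (check: sum = 16 = tr ✓).

Step 4 — unit eigenvector for λ_1 ≈ 7.6458: v spans the null space of (Sigma - λ_1 I), whose rows are
  r_1 = (-2.6458, 2, -1),  r_2 = (2, -3.6458, 0),  r_3 = (-1, 0, -0.6458).
  v is orthogonal to every row, so take v ∝ r_1 × r_2 = ((2)·(0) - (-1)·(-3.6458), (-1)·(2) - (-2.6458)·(0), (-2.6458)·(-3.6458) - (2)·(2)) ≈ (-3.6458, -2, 5.6458).
  Rescale (multiply by -1 so the first nonzero entry is positive): u = (3.6458, 2, -5.6458).
  ||u|| = √((3.6458)² + (2)² + (-5.6458)²) = √(49.166) ≈ 7.0118,  v_1 = u/||u|| ≈ (0.5199, 0.2852, -0.8052) (||v_1|| = 1).

λ_1 = 7.6458,  λ_2 = 6,  λ_3 = 2.3542;  v_1 ≈ (0.5199, 0.2852, -0.8052)


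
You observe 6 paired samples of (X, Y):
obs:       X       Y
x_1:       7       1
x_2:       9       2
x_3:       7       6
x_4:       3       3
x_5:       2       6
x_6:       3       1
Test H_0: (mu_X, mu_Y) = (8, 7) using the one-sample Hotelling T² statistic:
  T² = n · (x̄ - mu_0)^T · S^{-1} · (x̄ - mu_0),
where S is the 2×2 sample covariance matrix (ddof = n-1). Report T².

Step 1 — sample mean vector:
  mean(X) = (7 + 9 + 7 + 3 + 2 + 3) / 6 = 31/6 = 5.1667
  mean(Y) = (1 + 2 + 6 + 3 + 6 + 1) / 6 = 19/6 = 3.1667
  x̄ = (5.1667, 3.1667),  deviation x̄ - mu_0 = (5.1667, 3.1667) - (8, 7) = (-2.8333, -3.8333).

Step 2 — sample covariance matrix, S[i,j] = (1/(n-1)) · Σ_k (x_{k,i} - mean_i) · (x_{k,j} - mean_j), divisor n-1 = 5:
  S[X,X] = ((1.8333)·(1.8333) + (3.8333)·(3.8333) + (1.8333)·(1.8333) + (-2.1667)·(-2.1667) + (-3.1667)·(-3.1667) + (-2.1667)·(-2.1667)) / 5 = 40.8333/5 = 8.1667
  S[X,Y] = ((1.8333)·(-2.1667) + (3.8333)·(-1.1667) + (1.8333)·(2.8333) + (-2.1667)·(-0.1667) + (-3.1667)·(2.8333) + (-2.1667)·(-2.1667)) / 5 = -7.1667/5 = -1.4333
  S[Y,Y] = ((-2.1667)·(-2.1667) + (-1.1667)·(-1.1667) + (2.8333)·(2.8333) + (-0.1667)·(-0.1667) + (2.8333)·(2.8333) + (-2.1667)·(-2.1667)) / 5 = 26.8333/5 = 5.3667
  S = [[8.1667, -1.4333],
 [-1.4333, 5.3667]].

Step 3 — invert S. det(S) = 8.1667·5.3667 - (-1.4333)² = 41.7733.
  S^{-1} = (1/det) · [[d, -b], [-b, a]] = [[0.1285, 0.0343],
 [0.0343, 0.1955]].

Step 4 — quadratic form (x̄ - mu_0)^T · S^{-1} · (x̄ - mu_0):
  S^{-1} · (x̄ - mu_0) = (-0.4955, -0.8466),
  (x̄ - mu_0)^T · [...] = (-2.8333)·(-0.4955) + (-3.8333)·(-0.8466) = 4.6494.

Step 5 — scale by n: T² = 6 · 4.6494 = 27.8966.

T² ≈ 27.8966


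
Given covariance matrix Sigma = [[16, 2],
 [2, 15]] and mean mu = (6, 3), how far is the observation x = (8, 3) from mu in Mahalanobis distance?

Step 1 — centre the observation: (x - mu) = (2, 0).

Step 2 — invert Sigma. det(Sigma) = 16·15 - (2)² = 236.
  Sigma^{-1} = (1/det) · [[d, -b], [-b, a]] = [[0.0636, -0.0085],
 [-0.0085, 0.0678]].

Step 3 — form the quadratic (x - mu)^T · Sigma^{-1} · (x - mu):
  Sigma^{-1} · (x - mu) = (0.1271, -0.0169).
  (x - mu)^T · [Sigma^{-1} · (x - mu)] = (2)·(0.1271) + (0)·(-0.0169) = 0.2542.

Step 4 — take square root: d = √(0.2542) ≈ 0.5042.

d(x, mu) = √(0.2542) ≈ 0.5042


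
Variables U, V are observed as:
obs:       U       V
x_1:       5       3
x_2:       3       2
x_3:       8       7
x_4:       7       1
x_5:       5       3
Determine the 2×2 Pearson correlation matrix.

Step 1 — column means:
  mean(U) = (5 + 3 + 8 + 7 + 5) / 5 = 28/5 = 5.6
  mean(V) = (3 + 2 + 7 + 1 + 3) / 5 = 16/5 = 3.2

Step 2 — sample variances and covariances s[i,j] = (1/(n-1)) · Σ_k (x_{k,i} - mean_i) · (x_{k,j} - mean_j), with n-1 = 4:
  s[U,U] = ((-0.6)·(-0.6) + (-2.6)·(-2.6) + (2.4)·(2.4) + (1.4)·(1.4) + (-0.6)·(-0.6)) / 4 = 15.2/4 = 3.8
  s[U,V] = ((-0.6)·(-0.2) + (-2.6)·(-1.2) + (2.4)·(3.8) + (1.4)·(-2.2) + (-0.6)·(-0.2)) / 4 = 9.4/4 = 2.35
  s[V,V] = ((-0.2)·(-0.2) + (-1.2)·(-1.2) + (3.8)·(3.8) + (-2.2)·(-2.2) + (-0.2)·(-0.2)) / 4 = 20.8/4 = 5.2
  Sample standard deviations s_i = √(s[i,i]):
  s(U) = √(3.8) = 1.9494
  s(V) = √(5.2) = 2.2804

Step 3 — r_{ij} = s_{ij} / (s_i · s_j):
  r[U,U] = 1 (diagonal).
  r[U,V] = 2.35 / (1.9494 · 2.2804) = 2.35 / 4.4452 = 0.5287
  r[V,V] = 1 (diagonal).

R is symmetric with unit diagonal. Assembling:

R = [[1, 0.5287],
 [0.5287, 1]]


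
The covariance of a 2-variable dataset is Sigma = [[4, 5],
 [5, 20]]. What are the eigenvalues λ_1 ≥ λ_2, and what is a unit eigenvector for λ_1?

Step 1 — characteristic polynomial of 2×2 Sigma:
  det(Sigma - λI) = λ² - trace · λ + det = 0.
  trace = 4 + 20 = 24, det = 4·20 - (5)² = 55.
Step 2 — discriminant:
  Δ = trace² - 4·det = 576 - 220 = 356.
Step 3 — eigenvalues:
  λ = (trace ± √Δ)/2 = (24 ± 18.868)/2,
  λ_1 = 21.434,  λ_2 = 2.566.

Step 4 — unit eigenvector for λ_1: solve (Sigma - λ_1 I)v = 0. First row:
  (4 - 21.434)·v_x + (5)·v_y = 0, i.e. (-17.434)·v_x + (5)·v_y = 0,
  so v ∝ (b, λ_1 - a) = (5, 17.434) = u.
  ||u|| = √((5)² + (17.434)²) = √(328.9437) ≈ 18.1368,
  v_1 = u/||u|| ≈ (0.2757, 0.9612) (||v_1|| = 1).

λ_1 = 21.434,  λ_2 = 2.566;  v_1 ≈ (0.2757, 0.9612)


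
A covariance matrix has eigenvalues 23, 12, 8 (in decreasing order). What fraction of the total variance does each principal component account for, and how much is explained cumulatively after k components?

Step 1 — total variance = trace(Sigma) = Σ λ_i = 23 + 12 + 8 = 43.

Step 2 — fraction explained by component i = λ_i / Σ λ:
  PC1: 23/43 = 0.5349
  PC2: 12/43 = 0.2791
  PC3: 8/43 = 0.186

Step 3 — cumulative fraction after k components = (λ_1 + ... + λ_k) / Σ λ:
  k = 1: 23/43 = 0.5349
  k = 2: (23 + 12)/43 = 35/43 = 0.814
  k = 3: (23 + 12 + 8)/43 = 43/43 = 1

Summary (fraction, with percent):

explained: PC1 0.5349 (53.49%), PC2 0.2791 (27.91%), PC3 0.186 (18.6%);  cumulative: 0.5349, 0.814, 1


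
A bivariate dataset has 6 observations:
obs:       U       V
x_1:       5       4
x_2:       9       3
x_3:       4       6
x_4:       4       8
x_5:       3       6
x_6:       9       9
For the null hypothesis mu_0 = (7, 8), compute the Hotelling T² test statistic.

Step 1 — sample mean vector:
  mean(U) = (5 + 9 + 4 + 4 + 3 + 9) / 6 = 34/6 = 5.6667
  mean(V) = (4 + 3 + 6 + 8 + 6 + 9) / 6 = 36/6 = 6
  x̄ = (5.6667, 6),  deviation x̄ - mu_0 = (5.6667, 6) - (7, 8) = (-1.3333, -2).

Step 2 — sample covariance matrix, S[i,j] = (1/(n-1)) · Σ_k (x_{k,i} - mean_i) · (x_{k,j} - mean_j), divisor n-1 = 5:
  S[U,U] = ((-0.6667)·(-0.6667) + (3.3333)·(3.3333) + (-1.6667)·(-1.6667) + (-1.6667)·(-1.6667) + (-2.6667)·(-2.6667) + (3.3333)·(3.3333)) / 5 = 35.3333/5 = 7.0667
  S[U,V] = ((-0.6667)·(-2) + (3.3333)·(-3) + (-1.6667)·(0) + (-1.6667)·(2) + (-2.6667)·(0) + (3.3333)·(3)) / 5 = -2/5 = -0.4
  S[V,V] = ((-2)·(-2) + (-3)·(-3) + (0)·(0) + (2)·(2) + (0)·(0) + (3)·(3)) / 5 = 26/5 = 5.2
  S = [[7.0667, -0.4],
 [-0.4, 5.2]].

Step 3 — invert S. det(S) = 7.0667·5.2 - (-0.4)² = 36.5867.
  S^{-1} = (1/det) · [[d, -b], [-b, a]] = [[0.1421, 0.0109],
 [0.0109, 0.1931]].

Step 4 — quadratic form (x̄ - mu_0)^T · S^{-1} · (x̄ - mu_0):
  S^{-1} · (x̄ - mu_0) = (-0.2114, -0.4009),
  (x̄ - mu_0)^T · [...] = (-1.3333)·(-0.2114) + (-2)·(-0.4009) = 1.0836.

Step 5 — scale by n: T² = 6 · 1.0836 = 6.5015.

T² ≈ 6.5015


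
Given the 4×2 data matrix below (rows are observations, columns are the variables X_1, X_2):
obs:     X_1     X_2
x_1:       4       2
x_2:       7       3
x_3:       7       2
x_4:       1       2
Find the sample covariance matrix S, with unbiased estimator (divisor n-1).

Step 1 — column means:
  mean(X_1) = (4 + 7 + 7 + 1) / 4 = 19/4 = 4.75
  mean(X_2) = (2 + 3 + 2 + 2) / 4 = 9/4 = 2.25

Step 2 — sample covariance S[i,j] = (1/(n-1)) · Σ_k (x_{k,i} - mean_i) · (x_{k,j} - mean_j), with n-1 = 3.
  S[X_1,X_1] = ((-0.75)·(-0.75) + (2.25)·(2.25) + (2.25)·(2.25) + (-3.75)·(-3.75)) / 3 = 24.75/3 = 8.25
  S[X_1,X_2] = ((-0.75)·(-0.25) + (2.25)·(0.75) + (2.25)·(-0.25) + (-3.75)·(-0.25)) / 3 = 2.25/3 = 0.75
  S[X_2,X_2] = ((-0.25)·(-0.25) + (0.75)·(0.75) + (-0.25)·(-0.25) + (-0.25)·(-0.25)) / 3 = 0.75/3 = 0.25

S is symmetric (S[j,i] = S[i,j]). Assembling:

S = [[8.25, 0.75],
 [0.75, 0.25]]


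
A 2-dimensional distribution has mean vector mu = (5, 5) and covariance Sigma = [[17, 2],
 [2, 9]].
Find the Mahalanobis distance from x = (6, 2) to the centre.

Step 1 — centre the observation: (x - mu) = (1, -3).

Step 2 — invert Sigma. det(Sigma) = 17·9 - (2)² = 149.
  Sigma^{-1} = (1/det) · [[d, -b], [-b, a]] = [[0.0604, -0.0134],
 [-0.0134, 0.1141]].

Step 3 — form the quadratic (x - mu)^T · Sigma^{-1} · (x - mu):
  Sigma^{-1} · (x - mu) = (0.1007, -0.3557).
  (x - mu)^T · [Sigma^{-1} · (x - mu)] = (1)·(0.1007) + (-3)·(-0.3557) = 1.1678.

Step 4 — take square root: d = √(1.1678) ≈ 1.0806.

d(x, mu) = √(1.1678) ≈ 1.0806


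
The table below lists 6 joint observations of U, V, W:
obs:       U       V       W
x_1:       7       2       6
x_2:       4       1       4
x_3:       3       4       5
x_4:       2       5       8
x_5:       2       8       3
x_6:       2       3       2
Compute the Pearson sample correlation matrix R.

Step 1 — column means:
  mean(U) = (7 + 4 + 3 + 2 + 2 + 2) / 6 = 20/6 = 3.3333
  mean(V) = (2 + 1 + 4 + 5 + 8 + 3) / 6 = 23/6 = 3.8333
  mean(W) = (6 + 4 + 5 + 8 + 3 + 2) / 6 = 28/6 = 4.6667

Step 2 — sample variances and covariances s[i,j] = (1/(n-1)) · Σ_k (x_{k,i} - mean_i) · (x_{k,j} - mean_j), with n-1 = 5:
  s[U,U] = ((3.6667)·(3.6667) + (0.6667)·(0.6667) + (-0.3333)·(-0.3333) + (-1.3333)·(-1.3333) + (-1.3333)·(-1.3333) + (-1.3333)·(-1.3333)) / 5 = 19.3333/5 = 3.8667
  s[U,V] = ((3.6667)·(-1.8333) + (0.6667)·(-2.8333) + (-0.3333)·(0.1667) + (-1.3333)·(1.1667) + (-1.3333)·(4.1667) + (-1.3333)·(-0.8333)) / 5 = -14.6667/5 = -2.9333
  s[U,W] = ((3.6667)·(1.3333) + (0.6667)·(-0.6667) + (-0.3333)·(0.3333) + (-1.3333)·(3.3333) + (-1.3333)·(-1.6667) + (-1.3333)·(-2.6667)) / 5 = 5.6667/5 = 1.1333
  s[V,V] = ((-1.8333)·(-1.8333) + (-2.8333)·(-2.8333) + (0.1667)·(0.1667) + (1.1667)·(1.1667) + (4.1667)·(4.1667) + (-0.8333)·(-0.8333)) / 5 = 30.8333/5 = 6.1667
  s[V,W] = ((-1.8333)·(1.3333) + (-2.8333)·(-0.6667) + (0.1667)·(0.3333) + (1.1667)·(3.3333) + (4.1667)·(-1.6667) + (-0.8333)·(-2.6667)) / 5 = -1.3333/5 = -0.2667
  s[W,W] = ((1.3333)·(1.3333) + (-0.6667)·(-0.6667) + (0.3333)·(0.3333) + (3.3333)·(3.3333) + (-1.6667)·(-1.6667) + (-2.6667)·(-2.6667)) / 5 = 23.3333/5 = 4.6667
  Sample standard deviations s_i = √(s[i,i]):
  s(U) = √(3.8667) = 1.9664
  s(V) = √(6.1667) = 2.4833
  s(W) = √(4.6667) = 2.1602

Step 3 — r_{ij} = s_{ij} / (s_i · s_j):
  r[U,U] = 1 (diagonal).
  r[U,V] = -2.9333 / (1.9664 · 2.4833) = -2.9333 / 4.8831 = -0.6007
  r[U,W] = 1.1333 / (1.9664 · 2.1602) = 1.1333 / 4.2479 = 0.2668
  r[V,V] = 1 (diagonal).
  r[V,W] = -0.2667 / (2.4833 · 2.1602) = -0.2667 / 5.3645 = -0.0497
  r[W,W] = 1 (diagonal).

R is symmetric with unit diagonal. Assembling:

R = [[1, -0.6007, 0.2668],
 [-0.6007, 1, -0.0497],
 [0.2668, -0.0497, 1]]


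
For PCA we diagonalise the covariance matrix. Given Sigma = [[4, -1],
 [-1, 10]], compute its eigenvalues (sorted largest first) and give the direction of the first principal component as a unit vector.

Step 1 — characteristic polynomial of 2×2 Sigma:
  det(Sigma - λI) = λ² - trace · λ + det = 0.
  trace = 4 + 10 = 14, det = 4·10 - (-1)² = 39.
Step 2 — discriminant:
  Δ = trace² - 4·det = 196 - 156 = 40.
Step 3 — eigenvalues:
  λ = (trace ± √Δ)/2 = (14 ± 6.3246)/2,
  λ_1 = 10.1623,  λ_2 = 3.8377.

Step 4 — unit eigenvector for λ_1: solve (Sigma - λ_1 I)v = 0. First row:
  (4 - 10.1623)·v_x + (-1)·v_y = 0, i.e. (-6.1623)·v_x + (-1)·v_y = 0,
  so v ∝ (b, λ_1 - a) = (-1, 6.1623); multiply by -1 so the first entry is positive: u = (1, -6.1623).
  ||u|| = √((1)² + (-6.1623)²) = √(38.9737) ≈ 6.2429,
  v_1 = u/||u|| ≈ (0.1602, -0.9871) (||v_1|| = 1).

λ_1 = 10.1623,  λ_2 = 3.8377;  v_1 ≈ (0.1602, -0.9871)


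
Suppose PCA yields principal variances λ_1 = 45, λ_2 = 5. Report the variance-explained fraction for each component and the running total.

Step 1 — total variance = trace(Sigma) = Σ λ_i = 45 + 5 = 50.

Step 2 — fraction explained by component i = λ_i / Σ λ:
  PC1: 45/50 = 0.9
  PC2: 5/50 = 0.1

Step 3 — cumulative fraction after k components = (λ_1 + ... + λ_k) / Σ λ:
  k = 1: 45/50 = 0.9
  k = 2: (45 + 5)/50 = 50/50 = 1

Summary (fraction, with percent):

explained: PC1 0.9 (90%), PC2 0.1 (10%);  cumulative: 0.9, 1


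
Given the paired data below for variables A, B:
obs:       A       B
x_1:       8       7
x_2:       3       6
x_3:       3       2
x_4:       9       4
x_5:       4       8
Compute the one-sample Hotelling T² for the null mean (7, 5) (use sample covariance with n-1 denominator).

Step 1 — sample mean vector:
  mean(A) = (8 + 3 + 3 + 9 + 4) / 5 = 27/5 = 5.4
  mean(B) = (7 + 6 + 2 + 4 + 8) / 5 = 27/5 = 5.4
  x̄ = (5.4, 5.4),  deviation x̄ - mu_0 = (5.4, 5.4) - (7, 5) = (-1.6, 0.4).

Step 2 — sample covariance matrix, S[i,j] = (1/(n-1)) · Σ_k (x_{k,i} - mean_i) · (x_{k,j} - mean_j), divisor n-1 = 4:
  S[A,A] = ((2.6)·(2.6) + (-2.4)·(-2.4) + (-2.4)·(-2.4) + (3.6)·(3.6) + (-1.4)·(-1.4)) / 4 = 33.2/4 = 8.3
  S[A,B] = ((2.6)·(1.6) + (-2.4)·(0.6) + (-2.4)·(-3.4) + (3.6)·(-1.4) + (-1.4)·(2.6)) / 4 = 2.2/4 = 0.55
  S[B,B] = ((1.6)·(1.6) + (0.6)·(0.6) + (-3.4)·(-3.4) + (-1.4)·(-1.4) + (2.6)·(2.6)) / 4 = 23.2/4 = 5.8
  S = [[8.3, 0.55],
 [0.55, 5.8]].

Step 3 — invert S. det(S) = 8.3·5.8 - (0.55)² = 47.8375.
  S^{-1} = (1/det) · [[d, -b], [-b, a]] = [[0.1212, -0.0115],
 [-0.0115, 0.1735]].

Step 4 — quadratic form (x̄ - mu_0)^T · S^{-1} · (x̄ - mu_0):
  S^{-1} · (x̄ - mu_0) = (-0.1986, 0.0878),
  (x̄ - mu_0)^T · [...] = (-1.6)·(-0.1986) + (0.4)·(0.0878) = 0.3529.

Step 5 — scale by n: T² = 5 · 0.3529 = 1.7643.

T² ≈ 1.7643


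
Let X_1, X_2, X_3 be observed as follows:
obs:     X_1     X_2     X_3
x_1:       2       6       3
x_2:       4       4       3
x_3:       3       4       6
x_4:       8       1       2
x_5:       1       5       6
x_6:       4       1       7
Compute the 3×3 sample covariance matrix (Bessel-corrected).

Step 1 — column means:
  mean(X_1) = (2 + 4 + 3 + 8 + 1 + 4) / 6 = 22/6 = 3.6667
  mean(X_2) = (6 + 4 + 4 + 1 + 5 + 1) / 6 = 21/6 = 3.5
  mean(X_3) = (3 + 3 + 6 + 2 + 6 + 7) / 6 = 27/6 = 4.5

Step 2 — sample covariance S[i,j] = (1/(n-1)) · Σ_k (x_{k,i} - mean_i) · (x_{k,j} - mean_j), with n-1 = 5.
  S[X_1,X_1] = ((-1.6667)·(-1.6667) + (0.3333)·(0.3333) + (-0.6667)·(-0.6667) + (4.3333)·(4.3333) + (-2.6667)·(-2.6667) + (0.3333)·(0.3333)) / 5 = 29.3333/5 = 5.8667
  S[X_1,X_2] = ((-1.6667)·(2.5) + (0.3333)·(0.5) + (-0.6667)·(0.5) + (4.3333)·(-2.5) + (-2.6667)·(1.5) + (0.3333)·(-2.5)) / 5 = -20/5 = -4
  S[X_1,X_3] = ((-1.6667)·(-1.5) + (0.3333)·(-1.5) + (-0.6667)·(1.5) + (4.3333)·(-2.5) + (-2.6667)·(1.5) + (0.3333)·(2.5)) / 5 = -13/5 = -2.6
  S[X_2,X_2] = ((2.5)·(2.5) + (0.5)·(0.5) + (0.5)·(0.5) + (-2.5)·(-2.5) + (1.5)·(1.5) + (-2.5)·(-2.5)) / 5 = 21.5/5 = 4.3
  S[X_2,X_3] = ((2.5)·(-1.5) + (0.5)·(-1.5) + (0.5)·(1.5) + (-2.5)·(-2.5) + (1.5)·(1.5) + (-2.5)·(2.5)) / 5 = -1.5/5 = -0.3
  S[X_3,X_3] = ((-1.5)·(-1.5) + (-1.5)·(-1.5) + (1.5)·(1.5) + (-2.5)·(-2.5) + (1.5)·(1.5) + (2.5)·(2.5)) / 5 = 21.5/5 = 4.3

S is symmetric (S[j,i] = S[i,j]). Assembling:

S = [[5.8667, -4, -2.6],
 [-4, 4.3, -0.3],
 [-2.6, -0.3, 4.3]]


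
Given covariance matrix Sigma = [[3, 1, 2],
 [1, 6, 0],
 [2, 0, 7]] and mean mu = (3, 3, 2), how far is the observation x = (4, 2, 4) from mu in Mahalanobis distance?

Step 1 — centre the observation: (x - mu) = (1, -1, 2).

Step 2 — invert Sigma (cofactor / det for 3×3, or solve directly):
  Sigma^{-1} = [[0.4421, -0.0737, -0.1263],
 [-0.0737, 0.1789, 0.0211],
 [-0.1263, 0.0211, 0.1789]].

Step 3 — form the quadratic (x - mu)^T · Sigma^{-1} · (x - mu):
  Sigma^{-1} · (x - mu) = (0.2632, -0.2105, 0.2105).
  (x - mu)^T · [Sigma^{-1} · (x - mu)] = (1)·(0.2632) + (-1)·(-0.2105) + (2)·(0.2105) = 0.8947.

Step 4 — take square root: d = √(0.8947) ≈ 0.9459.

d(x, mu) = √(0.8947) ≈ 0.9459


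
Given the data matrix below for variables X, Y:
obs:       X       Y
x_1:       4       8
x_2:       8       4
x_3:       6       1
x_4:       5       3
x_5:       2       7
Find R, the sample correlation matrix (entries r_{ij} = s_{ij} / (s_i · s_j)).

Step 1 — column means:
  mean(X) = (4 + 8 + 6 + 5 + 2) / 5 = 25/5 = 5
  mean(Y) = (8 + 4 + 1 + 3 + 7) / 5 = 23/5 = 4.6

Step 2 — sample variances and covariances s[i,j] = (1/(n-1)) · Σ_k (x_{k,i} - mean_i) · (x_{k,j} - mean_j), with n-1 = 4:
  s[X,X] = ((-1)·(-1) + (3)·(3) + (1)·(1) + (0)·(0) + (-3)·(-3)) / 4 = 20/4 = 5
  s[X,Y] = ((-1)·(3.4) + (3)·(-0.6) + (1)·(-3.6) + (0)·(-1.6) + (-3)·(2.4)) / 4 = -16/4 = -4
  s[Y,Y] = ((3.4)·(3.4) + (-0.6)·(-0.6) + (-3.6)·(-3.6) + (-1.6)·(-1.6) + (2.4)·(2.4)) / 4 = 33.2/4 = 8.3
  Sample standard deviations s_i = √(s[i,i]):
  s(X) = √(5) = 2.2361
  s(Y) = √(8.3) = 2.881

Step 3 — r_{ij} = s_{ij} / (s_i · s_j):
  r[X,X] = 1 (diagonal).
  r[X,Y] = -4 / (2.2361 · 2.881) = -4 / 6.442 = -0.6209
  r[Y,Y] = 1 (diagonal).

R is symmetric with unit diagonal. Assembling:

R = [[1, -0.6209],
 [-0.6209, 1]]


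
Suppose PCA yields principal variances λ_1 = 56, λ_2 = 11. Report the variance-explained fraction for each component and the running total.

Step 1 — total variance = trace(Sigma) = Σ λ_i = 56 + 11 = 67.

Step 2 — fraction explained by component i = λ_i / Σ λ:
  PC1: 56/67 = 0.8358
  PC2: 11/67 = 0.1642

Step 3 — cumulative fraction after k components = (λ_1 + ... + λ_k) / Σ λ:
  k = 1: 56/67 = 0.8358
  k = 2: (56 + 11)/67 = 67/67 = 1

Summary (fraction, with percent):

explained: PC1 0.8358 (83.58%), PC2 0.1642 (16.42%);  cumulative: 0.8358, 1


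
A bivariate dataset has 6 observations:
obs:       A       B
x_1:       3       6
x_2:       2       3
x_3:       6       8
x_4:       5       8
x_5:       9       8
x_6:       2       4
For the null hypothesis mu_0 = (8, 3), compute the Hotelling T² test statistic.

Step 1 — sample mean vector:
  mean(A) = (3 + 2 + 6 + 5 + 9 + 2) / 6 = 27/6 = 4.5
  mean(B) = (6 + 3 + 8 + 8 + 8 + 4) / 6 = 37/6 = 6.1667
  x̄ = (4.5, 6.1667),  deviation x̄ - mu_0 = (4.5, 6.1667) - (8, 3) = (-3.5, 3.1667).

Step 2 — sample covariance matrix, S[i,j] = (1/(n-1)) · Σ_k (x_{k,i} - mean_i) · (x_{k,j} - mean_j), divisor n-1 = 5:
  S[A,A] = ((-1.5)·(-1.5) + (-2.5)·(-2.5) + (1.5)·(1.5) + (0.5)·(0.5) + (4.5)·(4.5) + (-2.5)·(-2.5)) / 5 = 37.5/5 = 7.5
  S[A,B] = ((-1.5)·(-0.1667) + (-2.5)·(-3.1667) + (1.5)·(1.8333) + (0.5)·(1.8333) + (4.5)·(1.8333) + (-2.5)·(-2.1667)) / 5 = 25.5/5 = 5.1
  S[B,B] = ((-0.1667)·(-0.1667) + (-3.1667)·(-3.1667) + (1.8333)·(1.8333) + (1.8333)·(1.8333) + (1.8333)·(1.8333) + (-2.1667)·(-2.1667)) / 5 = 24.8333/5 = 4.9667
  S = [[7.5, 5.1],
 [5.1, 4.9667]].

Step 3 — invert S. det(S) = 7.5·4.9667 - (5.1)² = 11.24.
  S^{-1} = (1/det) · [[d, -b], [-b, a]] = [[0.4419, -0.4537],
 [-0.4537, 0.6673]].

Step 4 — quadratic form (x̄ - mu_0)^T · S^{-1} · (x̄ - mu_0):
  S^{-1} · (x̄ - mu_0) = (-2.9834, 3.7011),
  (x̄ - mu_0)^T · [...] = (-3.5)·(-2.9834) + (3.1667)·(3.7011) = 22.1619.

Step 5 — scale by n: T² = 6 · 22.1619 = 132.9715.

T² ≈ 132.9715
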